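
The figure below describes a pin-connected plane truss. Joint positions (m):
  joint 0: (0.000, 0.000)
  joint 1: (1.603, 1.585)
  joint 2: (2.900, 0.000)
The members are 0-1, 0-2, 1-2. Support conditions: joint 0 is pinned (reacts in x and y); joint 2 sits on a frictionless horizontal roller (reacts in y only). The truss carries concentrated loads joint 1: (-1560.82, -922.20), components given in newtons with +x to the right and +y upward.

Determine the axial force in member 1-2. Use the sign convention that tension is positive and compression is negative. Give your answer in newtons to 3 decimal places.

N=3 nodes, M=3 members, R=3 reactions → 2N=6, M+R=6
member 0 (0-1): L=2.2543, (cx,cy)=(0.7111,0.7031)
member 1 (0-2): L=2.9000, (cx,cy)=(1.0000,0.0000)
member 2 (1-2): L=2.0480, (cx,cy)=(0.6333,-0.7739)
solve A·x = −loads:
  F[0-1] = -1799.8994 N (compression)
  F[0-2] = -280.9334 N (compression)
  F[1-2] = +443.6087 N (tension)
  Rx@0 = +1560.8200 N
  Ry@0 = +1265.5149 N
  Ry@2 = -343.3149 N

443.609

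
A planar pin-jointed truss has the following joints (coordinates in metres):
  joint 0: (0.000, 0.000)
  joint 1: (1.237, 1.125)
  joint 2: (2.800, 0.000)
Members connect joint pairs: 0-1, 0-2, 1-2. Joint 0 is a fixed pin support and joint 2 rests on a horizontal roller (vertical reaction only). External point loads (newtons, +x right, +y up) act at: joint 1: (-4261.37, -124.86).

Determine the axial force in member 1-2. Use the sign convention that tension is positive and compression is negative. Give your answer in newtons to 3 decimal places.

N=3 nodes, M=3 members, R=3 reactions → 2N=6, M+R=6
member 0 (0-1): L=1.6721, (cx,cy)=(0.7398,0.6728)
member 1 (0-2): L=2.8000, (cx,cy)=(1.0000,0.0000)
member 2 (1-2): L=1.9258, (cx,cy)=(0.8116,-0.5842)
solve A·x = −loads:
  F[0-1] = -2648.3338 N (compression)
  F[0-2] = -2302.1201 N (compression)
  F[1-2] = +2836.4403 N (tension)
  Rx@0 = +4261.3700 N
  Ry@0 = +1781.8562 N
  Ry@2 = -1656.9962 N

2836.440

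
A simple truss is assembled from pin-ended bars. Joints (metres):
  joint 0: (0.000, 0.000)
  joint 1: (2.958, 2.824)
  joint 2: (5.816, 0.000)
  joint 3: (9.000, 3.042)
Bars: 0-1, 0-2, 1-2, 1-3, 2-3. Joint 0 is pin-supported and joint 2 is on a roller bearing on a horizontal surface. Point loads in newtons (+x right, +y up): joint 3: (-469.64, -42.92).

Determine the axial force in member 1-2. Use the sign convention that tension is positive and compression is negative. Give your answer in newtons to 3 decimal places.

293.397

N=4 nodes, M=5 members, R=3 reactions → 2N=8, M+R=8
member 0 (0-1): L=4.0896, (cx,cy)=(0.7233,0.6905)
member 1 (0-2): L=5.8160, (cx,cy)=(1.0000,0.0000)
member 2 (1-2): L=4.0179, (cx,cy)=(0.7113,-0.7029)
member 3 (1-3): L=6.0459, (cx,cy)=(0.9993,0.0361)
member 4 (2-3): L=4.4036, (cx,cy)=(0.7230,0.6908)
solve A·x = −loads:
  F[0-1] = -321.6984 N (compression)
  F[0-2] = -236.9555 N (compression)
  F[1-2] = +293.3974 N (tension)
  F[1-3] = -441.6726 N (compression)
  F[2-3] = -39.0771 N (compression)
  Rx@0 = +469.6400 N
  Ry@0 = +222.1437 N
  Ry@2 = -179.2237 N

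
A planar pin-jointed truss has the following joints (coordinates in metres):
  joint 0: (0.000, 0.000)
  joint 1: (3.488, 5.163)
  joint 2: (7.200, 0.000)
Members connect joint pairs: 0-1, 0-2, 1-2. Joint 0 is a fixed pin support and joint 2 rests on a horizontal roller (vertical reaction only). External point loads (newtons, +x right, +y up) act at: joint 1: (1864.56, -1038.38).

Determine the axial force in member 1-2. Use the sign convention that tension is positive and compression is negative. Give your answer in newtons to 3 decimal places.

N=3 nodes, M=3 members, R=3 reactions → 2N=6, M+R=6
member 0 (0-1): L=6.2308, (cx,cy)=(0.5598,0.8286)
member 1 (0-2): L=7.2000, (cx,cy)=(1.0000,0.0000)
member 2 (1-2): L=6.3589, (cx,cy)=(0.5837,-0.8119)
solve A·x = −loads:
  F[0-1] = +967.5066 N (tension)
  F[0-2] = +1322.9490 N (tension)
  F[1-2] = -2266.2959 N (compression)
  Rx@0 = -1864.5600 N
  Ry@0 = -801.7023 N
  Ry@2 = +1840.0823 N

-2266.296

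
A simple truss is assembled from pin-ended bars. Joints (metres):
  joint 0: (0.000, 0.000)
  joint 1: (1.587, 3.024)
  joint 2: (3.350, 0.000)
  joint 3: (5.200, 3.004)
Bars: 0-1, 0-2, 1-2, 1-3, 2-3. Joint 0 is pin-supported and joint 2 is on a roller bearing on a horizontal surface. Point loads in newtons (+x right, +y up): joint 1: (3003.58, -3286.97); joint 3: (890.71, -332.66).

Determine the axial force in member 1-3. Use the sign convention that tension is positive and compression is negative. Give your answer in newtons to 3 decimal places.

N=4 nodes, M=5 members, R=3 reactions → 2N=8, M+R=8
member 0 (0-1): L=3.4151, (cx,cy)=(0.4647,0.8855)
member 1 (0-2): L=3.3500, (cx,cy)=(1.0000,0.0000)
member 2 (1-2): L=3.5004, (cx,cy)=(0.5037,-0.8639)
member 3 (1-3): L=3.6131, (cx,cy)=(1.0000,-0.0055)
member 4 (2-3): L=3.5280, (cx,cy)=(0.5244,0.8515)
solve A·x = −loads:
  F[0-1] = +2217.8997 N (tension)
  F[0-2] = +2863.6405 N (tension)
  F[1-2] = -6085.0545 N (compression)
  F[1-3] = +1091.8717 N (tension)
  F[2-3] = -383.5848 N (compression)
  Rx@0 = -3894.2900 N
  Ry@0 = -1963.8841 N
  Ry@2 = +5583.5141 N

1091.872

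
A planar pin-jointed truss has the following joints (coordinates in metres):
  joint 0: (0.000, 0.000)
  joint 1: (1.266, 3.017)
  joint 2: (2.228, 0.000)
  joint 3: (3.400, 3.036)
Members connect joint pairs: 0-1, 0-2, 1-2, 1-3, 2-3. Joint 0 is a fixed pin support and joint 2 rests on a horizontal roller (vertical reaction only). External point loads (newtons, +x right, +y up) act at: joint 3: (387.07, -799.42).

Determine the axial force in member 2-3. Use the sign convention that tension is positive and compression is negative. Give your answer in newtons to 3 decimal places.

N=4 nodes, M=5 members, R=3 reactions → 2N=8, M+R=8
member 0 (0-1): L=3.2719, (cx,cy)=(0.3869,0.9221)
member 1 (0-2): L=2.2280, (cx,cy)=(1.0000,0.0000)
member 2 (1-2): L=3.1667, (cx,cy)=(0.3038,-0.9527)
member 3 (1-3): L=2.1341, (cx,cy)=(1.0000,0.0089)
member 4 (2-3): L=3.2544, (cx,cy)=(0.3601,0.9329)
solve A·x = −loads:
  F[0-1] = +1028.0423 N (tension)
  F[0-2] = -10.7169 N (compression)
  F[1-2] = -988.4650 N (compression)
  F[1-3] = +698.1005 N (tension)
  F[2-3] = -863.5803 N (compression)
  Rx@0 = -387.0700 N
  Ry@0 = -947.9644 N
  Ry@2 = +1747.3844 N

-863.580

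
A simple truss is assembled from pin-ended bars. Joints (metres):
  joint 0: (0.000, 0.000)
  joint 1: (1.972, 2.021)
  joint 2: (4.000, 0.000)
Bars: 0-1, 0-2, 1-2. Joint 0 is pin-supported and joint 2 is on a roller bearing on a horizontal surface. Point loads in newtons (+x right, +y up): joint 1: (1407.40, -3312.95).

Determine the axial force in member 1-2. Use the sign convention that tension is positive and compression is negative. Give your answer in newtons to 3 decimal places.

N=3 nodes, M=3 members, R=3 reactions → 2N=6, M+R=6
member 0 (0-1): L=2.8237, (cx,cy)=(0.6984,0.7157)
member 1 (0-2): L=4.0000, (cx,cy)=(1.0000,0.0000)
member 2 (1-2): L=2.8631, (cx,cy)=(0.7083,-0.7059)
solve A·x = −loads:
  F[0-1] = -1353.2709 N (compression)
  F[0-2] = +2352.4932 N (tension)
  F[1-2] = -3321.1911 N (compression)
  Rx@0 = -1407.4000 N
  Ry@0 = +968.5768 N
  Ry@2 = +2344.3732 N

-3321.191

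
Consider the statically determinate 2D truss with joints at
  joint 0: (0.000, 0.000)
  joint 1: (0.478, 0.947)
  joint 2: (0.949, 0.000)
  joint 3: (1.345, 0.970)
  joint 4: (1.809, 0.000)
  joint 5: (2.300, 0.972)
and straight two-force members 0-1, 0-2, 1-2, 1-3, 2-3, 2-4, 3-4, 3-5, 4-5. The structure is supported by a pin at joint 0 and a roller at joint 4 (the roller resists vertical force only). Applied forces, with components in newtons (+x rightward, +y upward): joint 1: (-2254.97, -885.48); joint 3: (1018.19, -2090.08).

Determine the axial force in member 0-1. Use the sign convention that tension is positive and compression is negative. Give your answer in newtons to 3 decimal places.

N=6 nodes, M=9 members, R=3 reactions → 2N=12, M+R=12
member 0 (0-1): L=1.0608, (cx,cy)=(0.4506,0.8927)
member 1 (0-2): L=0.9490, (cx,cy)=(1.0000,0.0000)
member 2 (1-2): L=1.0577, (cx,cy)=(0.4453,-0.8954)
member 3 (1-3): L=0.8673, (cx,cy)=(0.9996,0.0265)
member 4 (2-3): L=1.0477, (cx,cy)=(0.3780,0.9258)
member 5 (2-4): L=0.8600, (cx,cy)=(1.0000,0.0000)
member 6 (3-4): L=1.0753, (cx,cy)=(0.4315,-0.9021)
member 7 (3-5): L=0.9550, (cx,cy)=(1.0000,0.0021)
member 8 (4-5): L=1.0890, (cx,cy)=(0.4509,0.8926)
solve A·x = −loads:
  F[0-1] = -2041.0593 N (compression)
  F[0-2] = -317.0704 N (compression)
  F[1-2] = +1071.4963 N (tension)
  F[1-3] = +858.4019 N (tension)
  F[2-3] = -1036.2554 N (compression)
  F[2-4] = +551.7570 N (tension)
  F[3-4] = -1278.6322 N (compression)
  F[3-5] = +0.0000 N (tension)
  F[4-5] = -0.0000 N (compression)
  Rx@0 = +1236.7800 N
  Ry@0 = +1822.1024 N
  Ry@4 = +1153.4576 N

-2041.059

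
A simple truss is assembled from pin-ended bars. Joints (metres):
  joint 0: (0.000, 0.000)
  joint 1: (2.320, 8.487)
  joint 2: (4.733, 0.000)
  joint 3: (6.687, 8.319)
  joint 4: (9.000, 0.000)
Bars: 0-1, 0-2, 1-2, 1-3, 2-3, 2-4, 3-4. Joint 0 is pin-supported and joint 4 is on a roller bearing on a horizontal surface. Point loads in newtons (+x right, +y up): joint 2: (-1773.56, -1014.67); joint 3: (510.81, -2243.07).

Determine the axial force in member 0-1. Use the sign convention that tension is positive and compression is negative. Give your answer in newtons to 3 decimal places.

-606.854

N=5 nodes, M=7 members, R=3 reactions → 2N=10, M+R=10
member 0 (0-1): L=8.7984, (cx,cy)=(0.2637,0.9646)
member 1 (0-2): L=4.7330, (cx,cy)=(1.0000,0.0000)
member 2 (1-2): L=8.8234, (cx,cy)=(0.2735,-0.9619)
member 3 (1-3): L=4.3702, (cx,cy)=(0.9993,-0.0384)
member 4 (2-3): L=8.5454, (cx,cy)=(0.2287,0.9735)
member 5 (2-4): L=4.2670, (cx,cy)=(1.0000,0.0000)
member 6 (3-4): L=8.6346, (cx,cy)=(0.2679,-0.9635)
solve A·x = −loads:
  F[0-1] = -606.8538 N (compression)
  F[0-2] = -1102.7319 N (compression)
  F[1-2] = +621.7775 N (tension)
  F[1-3] = -330.3050 N (compression)
  F[2-3] = +427.9335 N (tension)
  F[2-4] = +743.0192 N (tension)
  F[3-4] = -2773.7346 N (compression)
  Rx@0 = +1262.7500 N
  Ry@0 = +585.3766 N
  Ry@4 = +2672.3634 N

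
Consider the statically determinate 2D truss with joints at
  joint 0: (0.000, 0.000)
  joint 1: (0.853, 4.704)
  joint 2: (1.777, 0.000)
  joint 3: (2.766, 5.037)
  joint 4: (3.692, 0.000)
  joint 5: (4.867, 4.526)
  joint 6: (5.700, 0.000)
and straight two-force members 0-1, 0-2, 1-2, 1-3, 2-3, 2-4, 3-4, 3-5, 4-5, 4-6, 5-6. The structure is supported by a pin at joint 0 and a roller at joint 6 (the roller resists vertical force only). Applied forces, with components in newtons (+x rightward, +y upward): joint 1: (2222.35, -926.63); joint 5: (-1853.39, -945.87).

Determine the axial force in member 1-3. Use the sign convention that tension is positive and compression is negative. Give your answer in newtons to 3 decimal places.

-2211.589

N=7 nodes, M=11 members, R=3 reactions → 2N=14, M+R=14
member 0 (0-1): L=4.7807, (cx,cy)=(0.1784,0.9840)
member 1 (0-2): L=1.7770, (cx,cy)=(1.0000,0.0000)
member 2 (1-2): L=4.7939, (cx,cy)=(0.1927,-0.9812)
member 3 (1-3): L=1.9418, (cx,cy)=(0.9852,0.1715)
member 4 (2-3): L=5.1332, (cx,cy)=(0.1927,0.9813)
member 5 (2-4): L=1.9150, (cx,cy)=(1.0000,0.0000)
member 6 (3-4): L=5.1214, (cx,cy)=(0.1808,-0.9835)
member 7 (3-5): L=2.1622, (cx,cy)=(0.9717,-0.2363)
member 8 (4-5): L=4.6760, (cx,cy)=(0.2513,0.9679)
member 9 (4-6): L=2.0080, (cx,cy)=(1.0000,0.0000)
member 10 (5-6): L=4.6020, (cx,cy)=(0.1810,-0.9835)
solve A·x = −loads:
  F[0-1] = -573.0185 N (compression)
  F[0-2] = +471.2010 N (tension)
  F[1-2] = -756.2600 N (compression)
  F[1-3] = -2211.5895 N (compression)
  F[2-3] = +756.2484 N (tension)
  F[2-4] = +179.7303 N (tension)
  F[3-4] = +140.1576 N (tension)
  F[3-5] = -2118.4714 N (compression)
  F[4-5] = -142.4172 N (compression)
  F[4-6] = +240.8589 N (tension)
  F[5-6] = -1330.6567 N (compression)
  Rx@0 = -368.9600 N
  Ry@0 = +563.8235 N
  Ry@6 = +1308.6765 N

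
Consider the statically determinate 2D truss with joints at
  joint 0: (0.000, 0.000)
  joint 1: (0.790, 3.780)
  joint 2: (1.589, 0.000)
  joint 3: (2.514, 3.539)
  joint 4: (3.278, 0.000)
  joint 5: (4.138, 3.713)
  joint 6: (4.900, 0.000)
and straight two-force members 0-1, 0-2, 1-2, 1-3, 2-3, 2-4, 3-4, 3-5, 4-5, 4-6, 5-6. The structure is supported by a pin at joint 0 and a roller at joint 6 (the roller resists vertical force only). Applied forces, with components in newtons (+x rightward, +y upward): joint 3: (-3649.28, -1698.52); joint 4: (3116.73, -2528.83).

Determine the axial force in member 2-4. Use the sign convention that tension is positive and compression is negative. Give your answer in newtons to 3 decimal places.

N=7 nodes, M=11 members, R=3 reactions → 2N=14, M+R=14
member 0 (0-1): L=3.8617, (cx,cy)=(0.2046,0.9789)
member 1 (0-2): L=1.5890, (cx,cy)=(1.0000,0.0000)
member 2 (1-2): L=3.8635, (cx,cy)=(0.2068,-0.9784)
member 3 (1-3): L=1.7408, (cx,cy)=(0.9904,-0.1384)
member 4 (2-3): L=3.6579, (cx,cy)=(0.2529,0.9675)
member 5 (2-4): L=1.6890, (cx,cy)=(1.0000,0.0000)
member 6 (3-4): L=3.6205, (cx,cy)=(0.2110,-0.9775)
member 7 (3-5): L=1.6333, (cx,cy)=(0.9943,0.1065)
member 8 (4-5): L=3.8113, (cx,cy)=(0.2256,0.9742)
member 9 (4-6): L=1.6220, (cx,cy)=(1.0000,0.0000)
member 10 (5-6): L=3.7904, (cx,cy)=(0.2010,-0.9796)
solve A·x = −loads:
  F[0-1] = -4392.7458 N (compression)
  F[0-2] = +366.0945 N (tension)
  F[1-2] = +4660.9745 N (tension)
  F[1-3] = -1880.6733 N (compression)
  F[2-3] = -4713.4078 N (compression)
  F[2-4] = +2521.9305 N (tension)
  F[3-4] = +2664.8091 N (tension)
  F[3-5] = +32.6600 N (tension)
  F[4-5] = -77.9841 N (compression)
  F[4-6] = -14.8775 N (compression)
  F[5-6] = +74.0043 N (tension)
  Rx@0 = +532.5500 N
  Ry@0 = +4299.8434 N
  Ry@6 = -72.4934 N

2521.930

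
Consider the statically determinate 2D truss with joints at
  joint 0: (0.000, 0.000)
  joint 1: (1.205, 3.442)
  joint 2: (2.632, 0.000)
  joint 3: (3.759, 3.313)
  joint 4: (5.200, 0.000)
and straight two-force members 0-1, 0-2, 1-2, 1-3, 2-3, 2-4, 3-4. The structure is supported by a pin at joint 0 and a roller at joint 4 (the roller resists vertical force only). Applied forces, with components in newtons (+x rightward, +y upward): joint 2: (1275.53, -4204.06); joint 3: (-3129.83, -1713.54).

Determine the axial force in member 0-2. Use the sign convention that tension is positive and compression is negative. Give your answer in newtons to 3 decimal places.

-263.129

N=5 nodes, M=7 members, R=3 reactions → 2N=10, M+R=10
member 0 (0-1): L=3.6468, (cx,cy)=(0.3304,0.9438)
member 1 (0-2): L=2.6320, (cx,cy)=(1.0000,0.0000)
member 2 (1-2): L=3.7261, (cx,cy)=(0.3830,-0.9238)
member 3 (1-3): L=2.5573, (cx,cy)=(0.9987,-0.0504)
member 4 (2-3): L=3.4994, (cx,cy)=(0.3221,0.9467)
member 5 (2-4): L=2.5680, (cx,cy)=(1.0000,0.0000)
member 6 (3-4): L=3.6128, (cx,cy)=(0.3989,-0.9170)
solve A·x = −loads:
  F[0-1] = -4815.5462 N (compression)
  F[0-2] = -263.1294 N (compression)
  F[1-2] = +5114.2899 N (tension)
  F[1-3] = -3554.3458 N (compression)
  F[2-3] = -549.5888 N (compression)
  F[2-4] = +596.9863 N (tension)
  F[3-4] = -1496.7402 N (compression)
  Rx@0 = +1854.3000 N
  Ry@0 = +4545.0700 N
  Ry@4 = +1372.5300 N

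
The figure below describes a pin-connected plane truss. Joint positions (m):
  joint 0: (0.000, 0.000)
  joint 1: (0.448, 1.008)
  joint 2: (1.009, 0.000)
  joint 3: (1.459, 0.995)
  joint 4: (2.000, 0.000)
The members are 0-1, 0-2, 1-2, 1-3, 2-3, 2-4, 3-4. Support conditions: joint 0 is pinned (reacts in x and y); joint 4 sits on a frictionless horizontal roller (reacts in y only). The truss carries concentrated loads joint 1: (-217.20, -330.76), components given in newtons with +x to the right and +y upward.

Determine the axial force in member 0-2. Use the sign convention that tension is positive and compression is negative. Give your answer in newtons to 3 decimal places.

N=5 nodes, M=7 members, R=3 reactions → 2N=10, M+R=10
member 0 (0-1): L=1.1031, (cx,cy)=(0.4061,0.9138)
member 1 (0-2): L=1.0090, (cx,cy)=(1.0000,0.0000)
member 2 (1-2): L=1.1536, (cx,cy)=(0.4863,-0.8738)
member 3 (1-3): L=1.0111, (cx,cy)=(0.9999,-0.0129)
member 4 (2-3): L=1.0920, (cx,cy)=(0.4121,0.9111)
member 5 (2-4): L=0.9910, (cx,cy)=(1.0000,0.0000)
member 6 (3-4): L=1.1326, (cx,cy)=(0.4777,-0.8785)
solve A·x = −loads:
  F[0-1] = -400.6718 N (compression)
  F[0-2] = -54.4718 N (compression)
  F[1-2] = +39.9731 N (tension)
  F[1-3] = +35.0355 N (tension)
  F[2-3] = -38.3341 N (compression)
  F[2-4] = -19.2360 N (compression)
  F[3-4] = +40.2699 N (tension)
  Rx@0 = +217.2000 N
  Ry@0 = +366.1386 N
  Ry@4 = -35.3786 N

-54.472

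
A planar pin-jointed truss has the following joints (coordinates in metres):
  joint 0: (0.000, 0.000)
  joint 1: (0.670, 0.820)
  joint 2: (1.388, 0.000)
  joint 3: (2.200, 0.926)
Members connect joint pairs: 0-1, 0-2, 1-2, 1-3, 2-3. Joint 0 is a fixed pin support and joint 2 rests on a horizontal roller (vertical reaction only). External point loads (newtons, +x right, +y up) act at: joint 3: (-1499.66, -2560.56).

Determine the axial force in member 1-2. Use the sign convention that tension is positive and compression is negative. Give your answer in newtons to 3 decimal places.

-588.116

N=4 nodes, M=5 members, R=3 reactions → 2N=8, M+R=8
member 0 (0-1): L=1.0589, (cx,cy)=(0.6327,0.7744)
member 1 (0-2): L=1.3880, (cx,cy)=(1.0000,0.0000)
member 2 (1-2): L=1.0899, (cx,cy)=(0.6588,-0.7523)
member 3 (1-3): L=1.5337, (cx,cy)=(0.9976,0.0691)
member 4 (2-3): L=1.2316, (cx,cy)=(0.6593,0.7519)
solve A·x = −loads:
  F[0-1] = +642.4136 N (tension)
  F[0-2] = -1906.1301 N (compression)
  F[1-2] = -588.1160 N (compression)
  F[1-3] = +795.8030 N (tension)
  F[2-3] = -3478.7330 N (compression)
  Rx@0 = +1499.6600 N
  Ry@0 = -497.4709 N
  Ry@2 = +3058.0309 N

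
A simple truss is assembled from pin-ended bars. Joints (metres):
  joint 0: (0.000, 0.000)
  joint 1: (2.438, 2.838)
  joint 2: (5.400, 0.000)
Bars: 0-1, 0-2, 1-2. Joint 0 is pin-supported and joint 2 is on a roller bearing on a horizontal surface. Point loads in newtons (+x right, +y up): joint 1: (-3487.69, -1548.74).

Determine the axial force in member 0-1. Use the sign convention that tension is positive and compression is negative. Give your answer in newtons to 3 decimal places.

N=3 nodes, M=3 members, R=3 reactions → 2N=6, M+R=6
member 0 (0-1): L=3.7414, (cx,cy)=(0.6516,0.7585)
member 1 (0-2): L=5.4000, (cx,cy)=(1.0000,0.0000)
member 2 (1-2): L=4.1022, (cx,cy)=(0.7221,-0.6918)
solve A·x = −loads:
  F[0-1] = -3536.3860 N (compression)
  F[0-2] = -1183.2840 N (compression)
  F[1-2] = +1638.7630 N (tension)
  Rx@0 = +3487.6900 N
  Ry@0 = +2682.4874 N
  Ry@2 = -1133.7474 N

-3536.386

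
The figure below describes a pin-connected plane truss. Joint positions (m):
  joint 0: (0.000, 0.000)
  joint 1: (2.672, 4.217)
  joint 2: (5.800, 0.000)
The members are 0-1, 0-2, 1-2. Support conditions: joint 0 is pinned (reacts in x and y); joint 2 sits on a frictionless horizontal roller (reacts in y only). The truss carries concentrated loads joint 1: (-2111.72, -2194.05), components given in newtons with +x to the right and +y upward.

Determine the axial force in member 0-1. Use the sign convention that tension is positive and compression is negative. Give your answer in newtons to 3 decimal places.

-3218.440

N=3 nodes, M=3 members, R=3 reactions → 2N=6, M+R=6
member 0 (0-1): L=4.9923, (cx,cy)=(0.5352,0.8447)
member 1 (0-2): L=5.8000, (cx,cy)=(1.0000,0.0000)
member 2 (1-2): L=5.2505, (cx,cy)=(0.5958,-0.8032)
solve A·x = −loads:
  F[0-1] = -3218.4399 N (compression)
  F[0-2] = -389.1196 N (compression)
  F[1-2] = +653.1529 N (tension)
  Rx@0 = +2111.7200 N
  Ry@0 = +2718.6399 N
  Ry@2 = -524.5899 N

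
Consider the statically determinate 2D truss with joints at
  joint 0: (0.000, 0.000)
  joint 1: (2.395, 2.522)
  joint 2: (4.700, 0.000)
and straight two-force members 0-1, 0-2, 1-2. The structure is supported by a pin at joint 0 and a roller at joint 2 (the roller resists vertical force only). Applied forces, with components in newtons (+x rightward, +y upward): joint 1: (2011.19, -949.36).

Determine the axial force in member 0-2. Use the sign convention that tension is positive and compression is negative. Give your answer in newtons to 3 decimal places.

N=3 nodes, M=3 members, R=3 reactions → 2N=6, M+R=6
member 0 (0-1): L=3.4780, (cx,cy)=(0.6886,0.7251)
member 1 (0-2): L=4.7000, (cx,cy)=(1.0000,0.0000)
member 2 (1-2): L=3.4167, (cx,cy)=(0.6746,-0.7381)
solve A·x = −loads:
  F[0-1] = +846.2024 N (tension)
  F[0-2] = +1428.4836 N (tension)
  F[1-2] = -2117.4104 N (compression)
  Rx@0 = -2011.1900 N
  Ry@0 = -613.6056 N
  Ry@2 = +1562.9656 N

1428.484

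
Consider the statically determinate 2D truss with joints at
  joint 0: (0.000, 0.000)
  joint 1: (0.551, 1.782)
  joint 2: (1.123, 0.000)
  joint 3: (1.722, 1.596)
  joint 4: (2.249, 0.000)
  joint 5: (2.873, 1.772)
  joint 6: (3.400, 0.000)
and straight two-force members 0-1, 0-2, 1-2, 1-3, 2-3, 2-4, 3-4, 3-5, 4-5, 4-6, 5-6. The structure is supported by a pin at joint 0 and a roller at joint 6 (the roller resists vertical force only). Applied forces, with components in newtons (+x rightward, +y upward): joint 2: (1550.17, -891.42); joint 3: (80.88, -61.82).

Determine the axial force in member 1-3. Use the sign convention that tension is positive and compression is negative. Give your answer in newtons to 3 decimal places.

N=7 nodes, M=11 members, R=3 reactions → 2N=14, M+R=14
member 0 (0-1): L=1.8652, (cx,cy)=(0.2954,0.9554)
member 1 (0-2): L=1.1230, (cx,cy)=(1.0000,0.0000)
member 2 (1-2): L=1.8716, (cx,cy)=(0.3056,-0.9522)
member 3 (1-3): L=1.1857, (cx,cy)=(0.9876,-0.1569)
member 4 (2-3): L=1.7047, (cx,cy)=(0.3514,0.9362)
member 5 (2-4): L=1.1260, (cx,cy)=(1.0000,0.0000)
member 6 (3-4): L=1.6808, (cx,cy)=(0.3135,-0.9496)
member 7 (3-5): L=1.1644, (cx,cy)=(0.9885,0.1512)
member 8 (4-5): L=1.8787, (cx,cy)=(0.3322,0.9432)
member 9 (4-6): L=1.1510, (cx,cy)=(1.0000,0.0000)
member 10 (5-6): L=1.8487, (cx,cy)=(0.2851,-0.9585)
solve A·x = −loads:
  F[0-1] = -617.0716 N (compression)
  F[0-2] = +1813.3355 N (tension)
  F[1-2] = +684.4662 N (tension)
  F[1-3] = -396.3857 N (compression)
  F[2-3] = +256.0314 N (tension)
  F[2-4] = +382.3935 N (tension)
  F[3-4] = -423.2297 N (compression)
  F[3-5] = -252.5924 N (compression)
  F[4-5] = +426.0772 N (tension)
  F[4-6] = +108.1679 N (tension)
  F[5-6] = -379.4508 N (compression)
  Rx@0 = -1631.0500 N
  Ry@0 = +589.5332 N
  Ry@6 = +363.7068 N

-396.386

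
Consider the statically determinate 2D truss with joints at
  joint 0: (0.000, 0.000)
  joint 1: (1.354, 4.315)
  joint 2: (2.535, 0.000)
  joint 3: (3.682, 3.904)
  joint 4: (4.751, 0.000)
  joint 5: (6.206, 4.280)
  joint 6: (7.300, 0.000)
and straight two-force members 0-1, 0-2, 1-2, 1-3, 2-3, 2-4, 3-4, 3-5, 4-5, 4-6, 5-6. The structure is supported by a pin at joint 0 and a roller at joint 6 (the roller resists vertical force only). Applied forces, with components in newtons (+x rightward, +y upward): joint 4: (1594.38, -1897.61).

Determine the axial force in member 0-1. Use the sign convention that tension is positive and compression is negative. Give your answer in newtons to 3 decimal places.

-694.459

N=7 nodes, M=11 members, R=3 reactions → 2N=14, M+R=14
member 0 (0-1): L=4.5224, (cx,cy)=(0.2994,0.9541)
member 1 (0-2): L=2.5350, (cx,cy)=(1.0000,0.0000)
member 2 (1-2): L=4.4737, (cx,cy)=(0.2640,-0.9645)
member 3 (1-3): L=2.3640, (cx,cy)=(0.9848,-0.1739)
member 4 (2-3): L=4.0690, (cx,cy)=(0.2819,0.9594)
member 5 (2-4): L=2.2160, (cx,cy)=(1.0000,0.0000)
member 6 (3-4): L=4.0477, (cx,cy)=(0.2641,-0.9645)
member 7 (3-5): L=2.5519, (cx,cy)=(0.9891,0.1473)
member 8 (4-5): L=4.5206, (cx,cy)=(0.3219,0.9468)
member 9 (4-6): L=2.5490, (cx,cy)=(1.0000,0.0000)
member 10 (5-6): L=4.4176, (cx,cy)=(0.2476,-0.9689)
solve A·x = −loads:
  F[0-1] = -694.4593 N (compression)
  F[0-2] = +1802.2979 N (tension)
  F[1-2] = +761.8429 N (tension)
  F[1-3] = -415.3604 N (compression)
  F[2-3] = -765.8755 N (compression)
  F[2-4] = +2219.3050 N (tension)
  F[3-4] = +567.3312 N (tension)
  F[3-5] = -783.3066 N (compression)
  F[4-5] = +1426.3216 N (tension)
  F[4-6] = +315.6768 N (tension)
  F[5-6] = -1274.7126 N (compression)
  Rx@0 = -1594.3800 N
  Ry@0 = +662.6038 N
  Ry@6 = +1235.0062 N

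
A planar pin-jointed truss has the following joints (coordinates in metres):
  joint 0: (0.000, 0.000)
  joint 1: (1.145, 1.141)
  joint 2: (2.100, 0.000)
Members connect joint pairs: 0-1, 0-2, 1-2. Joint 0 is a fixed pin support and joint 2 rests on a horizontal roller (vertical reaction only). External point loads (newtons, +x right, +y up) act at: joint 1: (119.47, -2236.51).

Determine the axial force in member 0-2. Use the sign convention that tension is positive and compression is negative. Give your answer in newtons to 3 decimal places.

N=3 nodes, M=3 members, R=3 reactions → 2N=6, M+R=6
member 0 (0-1): L=1.6164, (cx,cy)=(0.7083,0.7059)
member 1 (0-2): L=2.1000, (cx,cy)=(1.0000,0.0000)
member 2 (1-2): L=1.4879, (cx,cy)=(0.6418,-0.7668)
solve A·x = −loads:
  F[0-1] = -1348.9306 N (compression)
  F[0-2] = +1074.9755 N (tension)
  F[1-2] = -1674.8457 N (compression)
  Rx@0 = -119.4700 N
  Ry@0 = +952.1675 N
  Ry@2 = +1284.3425 N

1074.976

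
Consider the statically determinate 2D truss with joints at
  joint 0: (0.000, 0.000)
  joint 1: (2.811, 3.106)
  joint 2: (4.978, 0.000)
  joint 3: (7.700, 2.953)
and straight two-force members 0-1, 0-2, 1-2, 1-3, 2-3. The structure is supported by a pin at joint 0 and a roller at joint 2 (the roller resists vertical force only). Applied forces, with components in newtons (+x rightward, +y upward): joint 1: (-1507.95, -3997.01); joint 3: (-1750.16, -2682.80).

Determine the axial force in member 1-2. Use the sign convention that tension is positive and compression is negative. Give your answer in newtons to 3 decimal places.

-2154.448

N=4 nodes, M=5 members, R=3 reactions → 2N=8, M+R=8
member 0 (0-1): L=4.1891, (cx,cy)=(0.6710,0.7414)
member 1 (0-2): L=4.9780, (cx,cy)=(1.0000,0.0000)
member 2 (1-2): L=3.7872, (cx,cy)=(0.5722,-0.8201)
member 3 (1-3): L=4.8914, (cx,cy)=(0.9995,-0.0313)
member 4 (2-3): L=4.0162, (cx,cy)=(0.6778,0.7353)
solve A·x = −loads:
  F[0-1] = -3037.4422 N (compression)
  F[0-2] = -1219.9268 N (compression)
  F[1-2] = -2154.4483 N (compression)
  F[1-3] = +702.8553 N (tension)
  F[2-3] = -3618.7752 N (compression)
  Rx@0 = +3258.1100 N
  Ry@0 = +2252.0800 N
  Ry@2 = +4427.7300 N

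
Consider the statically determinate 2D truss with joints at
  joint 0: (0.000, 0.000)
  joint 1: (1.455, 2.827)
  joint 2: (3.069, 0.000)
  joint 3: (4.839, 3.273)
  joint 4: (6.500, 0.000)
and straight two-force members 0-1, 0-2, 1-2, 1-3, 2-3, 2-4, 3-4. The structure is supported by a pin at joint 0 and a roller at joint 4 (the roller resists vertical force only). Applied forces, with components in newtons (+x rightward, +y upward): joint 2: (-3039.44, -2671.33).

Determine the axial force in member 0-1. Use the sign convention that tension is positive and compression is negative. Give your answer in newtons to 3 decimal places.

N=5 nodes, M=7 members, R=3 reactions → 2N=10, M+R=10
member 0 (0-1): L=3.1795, (cx,cy)=(0.4576,0.8891)
member 1 (0-2): L=3.0690, (cx,cy)=(1.0000,0.0000)
member 2 (1-2): L=3.2553, (cx,cy)=(0.4958,-0.8684)
member 3 (1-3): L=3.4133, (cx,cy)=(0.9914,0.1307)
member 4 (2-3): L=3.7209, (cx,cy)=(0.4757,0.8796)
member 5 (2-4): L=3.4310, (cx,cy)=(1.0000,0.0000)
member 6 (3-4): L=3.6703, (cx,cy)=(0.4525,-0.8917)
solve A·x = −loads:
  F[0-1] = -1585.8504 N (compression)
  F[0-2] = -2313.7150 N (compression)
  F[1-2] = +1407.6184 N (tension)
  F[1-3] = -1435.9449 N (compression)
  F[2-3] = +1647.2074 N (tension)
  F[2-4] = +640.0807 N (tension)
  F[3-4] = -1414.4000 N (compression)
  Rx@0 = +3039.4400 N
  Ry@0 = +1410.0513 N
  Ry@4 = +1261.2787 N

-1585.850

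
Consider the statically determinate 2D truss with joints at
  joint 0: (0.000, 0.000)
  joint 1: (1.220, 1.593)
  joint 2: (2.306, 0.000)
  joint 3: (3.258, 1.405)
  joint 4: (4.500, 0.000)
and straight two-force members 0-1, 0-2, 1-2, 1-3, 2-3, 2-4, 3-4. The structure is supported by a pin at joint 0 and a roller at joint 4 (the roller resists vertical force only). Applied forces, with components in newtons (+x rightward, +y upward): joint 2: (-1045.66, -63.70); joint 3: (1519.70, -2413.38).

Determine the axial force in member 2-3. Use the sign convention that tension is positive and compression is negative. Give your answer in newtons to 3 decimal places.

-230.348

N=5 nodes, M=7 members, R=3 reactions → 2N=10, M+R=10
member 0 (0-1): L=2.0065, (cx,cy)=(0.6080,0.7939)
member 1 (0-2): L=2.3060, (cx,cy)=(1.0000,0.0000)
member 2 (1-2): L=1.9280, (cx,cy)=(0.5633,-0.8263)
member 3 (1-3): L=2.0467, (cx,cy)=(0.9958,-0.0919)
member 4 (2-3): L=1.6972, (cx,cy)=(0.5609,0.8279)
member 5 (2-4): L=2.1940, (cx,cy)=(1.0000,0.0000)
member 6 (3-4): L=1.8753, (cx,cy)=(0.6623,-0.7492)
solve A·x = −loads:
  F[0-1] = -280.4644 N (compression)
  F[0-2] = +644.5689 N (tension)
  F[1-2] = +307.8876 N (tension)
  F[1-3] = -345.4189 N (compression)
  F[2-3] = -230.3481 N (compression)
  F[2-4] = +1992.8698 N (tension)
  F[3-4] = -3008.9720 N (compression)
  Rx@0 = -474.0400 N
  Ry@0 = +222.6661 N
  Ry@4 = +2254.4139 N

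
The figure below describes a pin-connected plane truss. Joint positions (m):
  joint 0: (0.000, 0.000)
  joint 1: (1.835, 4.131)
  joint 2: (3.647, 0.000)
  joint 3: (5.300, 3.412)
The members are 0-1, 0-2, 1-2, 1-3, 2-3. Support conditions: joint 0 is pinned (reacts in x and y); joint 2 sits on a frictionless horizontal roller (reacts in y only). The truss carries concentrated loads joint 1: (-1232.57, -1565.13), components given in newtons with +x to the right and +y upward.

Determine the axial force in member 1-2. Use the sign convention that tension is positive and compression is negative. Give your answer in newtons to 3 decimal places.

N=4 nodes, M=5 members, R=3 reactions → 2N=8, M+R=8
member 0 (0-1): L=4.5202, (cx,cy)=(0.4060,0.9139)
member 1 (0-2): L=3.6470, (cx,cy)=(1.0000,0.0000)
member 2 (1-2): L=4.5109, (cx,cy)=(0.4017,-0.9158)
member 3 (1-3): L=3.5388, (cx,cy)=(0.9791,-0.2032)
member 4 (2-3): L=3.7913, (cx,cy)=(0.4360,0.8999)
solve A·x = −loads:
  F[0-1] = -2378.5879 N (compression)
  F[0-2] = -266.9734 N (compression)
  F[1-2] = +664.6241 N (tension)
  F[1-3] = -0.0000 N (compression)
  F[2-3] = +0.0000 N (tension)
  Rx@0 = +1232.5700 N
  Ry@0 = +2173.7763 N
  Ry@2 = -608.6463 N

664.624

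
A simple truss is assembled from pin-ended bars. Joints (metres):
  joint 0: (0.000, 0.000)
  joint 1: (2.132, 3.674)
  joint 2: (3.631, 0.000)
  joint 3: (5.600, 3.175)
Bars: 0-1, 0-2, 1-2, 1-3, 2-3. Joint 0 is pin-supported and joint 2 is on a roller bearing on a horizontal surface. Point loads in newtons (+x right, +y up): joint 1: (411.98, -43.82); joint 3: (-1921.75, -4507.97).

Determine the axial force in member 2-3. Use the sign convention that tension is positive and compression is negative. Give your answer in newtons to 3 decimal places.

N=4 nodes, M=5 members, R=3 reactions → 2N=8, M+R=8
member 0 (0-1): L=4.2478, (cx,cy)=(0.5019,0.8649)
member 1 (0-2): L=3.6310, (cx,cy)=(1.0000,0.0000)
member 2 (1-2): L=3.9680, (cx,cy)=(0.3778,-0.9259)
member 3 (1-3): L=3.5037, (cx,cy)=(0.9898,-0.1424)
member 4 (2-3): L=3.7360, (cx,cy)=(0.5270,0.8498)
solve A·x = −loads:
  F[0-1] = +1344.5401 N (tension)
  F[0-2] = -2184.6058 N (compression)
  F[1-2] = -1427.9974 N (compression)
  F[1-3] = +810.5719 N (tension)
  F[2-3] = -5168.6364 N (compression)
  Rx@0 = +1509.7700 N
  Ry@0 = -1162.9207 N
  Ry@2 = +5714.7107 N

-5168.636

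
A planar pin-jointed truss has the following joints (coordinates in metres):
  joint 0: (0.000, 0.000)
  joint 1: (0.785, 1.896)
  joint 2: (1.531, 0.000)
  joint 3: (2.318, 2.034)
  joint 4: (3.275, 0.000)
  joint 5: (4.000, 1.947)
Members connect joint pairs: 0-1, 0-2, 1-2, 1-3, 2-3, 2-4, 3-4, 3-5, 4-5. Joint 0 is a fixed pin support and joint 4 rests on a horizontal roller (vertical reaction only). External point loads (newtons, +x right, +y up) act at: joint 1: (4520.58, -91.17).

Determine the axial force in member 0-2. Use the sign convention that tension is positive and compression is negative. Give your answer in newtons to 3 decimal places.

3465.720

N=6 nodes, M=9 members, R=3 reactions → 2N=12, M+R=12
member 0 (0-1): L=2.0521, (cx,cy)=(0.3825,0.9239)
member 1 (0-2): L=1.5310, (cx,cy)=(1.0000,0.0000)
member 2 (1-2): L=2.0375, (cx,cy)=(0.3661,-0.9306)
member 3 (1-3): L=1.5392, (cx,cy)=(0.9960,0.0897)
member 4 (2-3): L=2.1809, (cx,cy)=(0.3609,0.9326)
member 5 (2-4): L=1.7440, (cx,cy)=(1.0000,0.0000)
member 6 (3-4): L=2.2479, (cx,cy)=(0.4257,-0.9048)
member 7 (3-5): L=1.6842, (cx,cy)=(0.9987,-0.0517)
member 8 (4-5): L=2.0776, (cx,cy)=(0.3490,0.9371)
solve A·x = −loads:
  F[0-1] = +2757.5267 N (tension)
  F[0-2] = +3465.7204 N (tension)
  F[1-2] = -3062.6667 N (compression)
  F[1-3] = -2353.8406 N (compression)
  F[2-3] = +3055.8940 N (tension)
  F[2-4] = +1241.6337 N (tension)
  F[3-4] = -2916.4627 N (compression)
  F[3-5] = -0.0000 N (compression)
  F[4-5] = +0.0000 N (tension)
  Rx@0 = -4520.5800 N
  Ry@0 = -2547.7882 N
  Ry@4 = +2638.9582 N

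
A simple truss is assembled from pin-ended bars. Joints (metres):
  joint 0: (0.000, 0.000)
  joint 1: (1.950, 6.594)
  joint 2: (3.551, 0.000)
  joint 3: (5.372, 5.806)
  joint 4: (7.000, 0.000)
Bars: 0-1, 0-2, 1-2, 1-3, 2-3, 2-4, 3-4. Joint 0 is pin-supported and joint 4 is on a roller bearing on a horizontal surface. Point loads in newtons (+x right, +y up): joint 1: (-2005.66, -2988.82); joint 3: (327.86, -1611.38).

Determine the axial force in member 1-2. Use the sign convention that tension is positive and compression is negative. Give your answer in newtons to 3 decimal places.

1068.411

N=5 nodes, M=7 members, R=3 reactions → 2N=10, M+R=10
member 0 (0-1): L=6.8763, (cx,cy)=(0.2836,0.9589)
member 1 (0-2): L=3.5510, (cx,cy)=(1.0000,0.0000)
member 2 (1-2): L=6.7856, (cx,cy)=(0.2359,-0.9718)
member 3 (1-3): L=3.5116, (cx,cy)=(0.9745,-0.2244)
member 4 (2-3): L=6.0849, (cx,cy)=(0.2993,0.9542)
member 5 (2-4): L=3.4490, (cx,cy)=(1.0000,0.0000)
member 6 (3-4): L=6.0299, (cx,cy)=(0.2700,-0.9629)
solve A·x = −loads:
  F[0-1] = -4325.9676 N (compression)
  F[0-2] = -451.0281 N (compression)
  F[1-2] = +1068.4106 N (tension)
  F[1-3] = +540.5924 N (tension)
  F[2-3] = -1088.1153 N (compression)
  F[2-4] = +126.6912 N (tension)
  F[3-4] = -469.2497 N (compression)
  Rx@0 = +1677.8000 N
  Ry@0 = +4148.3764 N
  Ry@4 = +451.8236 N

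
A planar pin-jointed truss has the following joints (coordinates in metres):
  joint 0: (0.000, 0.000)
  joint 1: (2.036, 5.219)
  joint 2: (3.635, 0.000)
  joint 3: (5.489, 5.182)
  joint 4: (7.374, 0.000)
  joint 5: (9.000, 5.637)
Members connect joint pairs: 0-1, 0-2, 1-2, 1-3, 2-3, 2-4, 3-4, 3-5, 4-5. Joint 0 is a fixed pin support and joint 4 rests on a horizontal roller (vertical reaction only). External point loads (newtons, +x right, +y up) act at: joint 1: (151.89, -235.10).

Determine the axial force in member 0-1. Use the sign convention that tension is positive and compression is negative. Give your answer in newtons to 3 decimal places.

N=6 nodes, M=9 members, R=3 reactions → 2N=12, M+R=12
member 0 (0-1): L=5.6021, (cx,cy)=(0.3634,0.9316)
member 1 (0-2): L=3.6350, (cx,cy)=(1.0000,0.0000)
member 2 (1-2): L=5.4585, (cx,cy)=(0.2929,-0.9561)
member 3 (1-3): L=3.4532, (cx,cy)=(0.9999,-0.0107)
member 4 (2-3): L=5.5037, (cx,cy)=(0.3369,0.9416)
member 5 (2-4): L=3.7390, (cx,cy)=(1.0000,0.0000)
member 6 (3-4): L=5.5142, (cx,cy)=(0.3418,-0.9398)
member 7 (3-5): L=3.5404, (cx,cy)=(0.9917,0.1285)
member 8 (4-5): L=5.8668, (cx,cy)=(0.2772,0.9608)
solve A·x = −loads:
  F[0-1] = -67.2877 N (compression)
  F[0-2] = +176.3448 N (tension)
  F[1-2] = -178.9354 N (compression)
  F[1-3] = -123.9346 N (compression)
  F[2-3] = +181.7058 N (tension)
  F[2-4] = +62.7170 N (tension)
  F[3-4] = -183.4662 N (compression)
  F[3-5] = -0.0000 N (compression)
  F[4-5] = +0.0000 N (tension)
  Rx@0 = -151.8900 N
  Ry@0 = +62.6865 N
  Ry@4 = +172.4135 N

-67.288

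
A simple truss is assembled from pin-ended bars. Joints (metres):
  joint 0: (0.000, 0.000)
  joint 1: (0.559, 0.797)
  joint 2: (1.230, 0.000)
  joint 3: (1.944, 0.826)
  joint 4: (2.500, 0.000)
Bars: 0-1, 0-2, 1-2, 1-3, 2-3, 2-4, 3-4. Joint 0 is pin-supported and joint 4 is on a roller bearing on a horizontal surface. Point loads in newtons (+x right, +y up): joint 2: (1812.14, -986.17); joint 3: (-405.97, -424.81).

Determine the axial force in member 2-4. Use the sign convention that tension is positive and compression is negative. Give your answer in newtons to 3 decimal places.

458.663

N=5 nodes, M=7 members, R=3 reactions → 2N=10, M+R=10
member 0 (0-1): L=0.9735, (cx,cy)=(0.5742,0.8187)
member 1 (0-2): L=1.2300, (cx,cy)=(1.0000,0.0000)
member 2 (1-2): L=1.0418, (cx,cy)=(0.6440,-0.7650)
member 3 (1-3): L=1.3853, (cx,cy)=(0.9998,0.0209)
member 4 (2-3): L=1.0918, (cx,cy)=(0.6540,0.7565)
member 5 (2-4): L=1.2700, (cx,cy)=(1.0000,0.0000)
member 6 (3-4): L=0.9957, (cx,cy)=(0.5584,-0.8296)
solve A·x = −loads:
  F[0-1] = -891.1493 N (compression)
  F[0-2] = +1917.8862 N (tension)
  F[1-2] = +923.4379 N (tension)
  F[1-3] = -1106.6962 N (compression)
  F[2-3] = +369.7822 N (tension)
  F[2-4] = +458.6633 N (tension)
  F[3-4] = -821.3840 N (compression)
  Rx@0 = -1406.1700 N
  Ry@0 = +729.5846 N
  Ry@4 = +681.3954 N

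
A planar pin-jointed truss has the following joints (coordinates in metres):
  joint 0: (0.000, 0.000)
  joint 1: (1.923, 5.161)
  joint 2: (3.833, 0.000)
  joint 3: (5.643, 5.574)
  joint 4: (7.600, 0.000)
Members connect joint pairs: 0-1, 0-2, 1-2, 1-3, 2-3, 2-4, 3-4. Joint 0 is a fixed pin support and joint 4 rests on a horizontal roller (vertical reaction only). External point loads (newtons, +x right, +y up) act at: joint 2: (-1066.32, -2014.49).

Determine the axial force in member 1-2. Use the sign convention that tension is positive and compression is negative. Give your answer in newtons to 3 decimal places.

N=5 nodes, M=7 members, R=3 reactions → 2N=10, M+R=10
member 0 (0-1): L=5.5076, (cx,cy)=(0.3492,0.9371)
member 1 (0-2): L=3.8330, (cx,cy)=(1.0000,0.0000)
member 2 (1-2): L=5.5031, (cx,cy)=(0.3471,-0.9378)
member 3 (1-3): L=3.7429, (cx,cy)=(0.9939,0.1103)
member 4 (2-3): L=5.8605, (cx,cy)=(0.3088,0.9511)
member 5 (2-4): L=3.7670, (cx,cy)=(1.0000,0.0000)
member 6 (3-4): L=5.9076, (cx,cy)=(0.3313,-0.9435)
solve A·x = −loads:
  F[0-1] = -1065.5579 N (compression)
  F[0-2] = -694.2775 N (compression)
  F[1-2] = +980.3595 N (tension)
  F[1-3] = -716.6798 N (compression)
  F[2-3] = +1151.3611 N (tension)
  F[2-4] = +356.7091 N (tension)
  F[3-4] = -1076.7922 N (compression)
  Rx@0 = +1066.3200 N
  Ry@0 = +998.4979 N
  Ry@4 = +1015.9921 N

980.360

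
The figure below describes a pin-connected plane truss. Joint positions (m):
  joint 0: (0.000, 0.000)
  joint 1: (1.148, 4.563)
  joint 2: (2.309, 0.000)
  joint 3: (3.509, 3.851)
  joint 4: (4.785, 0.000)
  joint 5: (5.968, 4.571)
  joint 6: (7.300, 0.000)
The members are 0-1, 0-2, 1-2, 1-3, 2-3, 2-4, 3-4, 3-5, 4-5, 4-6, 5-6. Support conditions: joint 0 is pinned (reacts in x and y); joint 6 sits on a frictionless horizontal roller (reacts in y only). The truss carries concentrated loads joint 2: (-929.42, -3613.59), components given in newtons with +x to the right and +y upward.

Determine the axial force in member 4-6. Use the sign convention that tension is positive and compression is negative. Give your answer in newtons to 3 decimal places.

N=7 nodes, M=11 members, R=3 reactions → 2N=14, M+R=14
member 0 (0-1): L=4.7052, (cx,cy)=(0.2440,0.9698)
member 1 (0-2): L=2.3090, (cx,cy)=(1.0000,0.0000)
member 2 (1-2): L=4.7084, (cx,cy)=(0.2466,-0.9691)
member 3 (1-3): L=2.4660, (cx,cy)=(0.9574,-0.2887)
member 4 (2-3): L=4.0336, (cx,cy)=(0.2975,0.9547)
member 5 (2-4): L=2.4760, (cx,cy)=(1.0000,0.0000)
member 6 (3-4): L=4.0569, (cx,cy)=(0.3145,-0.9492)
member 7 (3-5): L=2.5622, (cx,cy)=(0.9597,0.2810)
member 8 (4-5): L=4.7216, (cx,cy)=(0.2506,0.9681)
member 9 (4-6): L=2.5150, (cx,cy)=(1.0000,0.0000)
member 10 (5-6): L=4.7611, (cx,cy)=(0.2798,-0.9601)
solve A·x = −loads:
  F[0-1] = -2547.5978 N (compression)
  F[0-2] = -307.8429 N (compression)
  F[1-2] = +2970.6849 N (tension)
  F[1-3] = -1414.3254 N (compression)
  F[2-3] = +769.4736 N (tension)
  F[2-4] = +1125.1754 N (tension)
  F[3-4] = -1413.9793 N (compression)
  F[3-5] = -709.0099 N (compression)
  F[4-5] = +1386.4406 N (tension)
  F[4-6] = +333.0680 N (tension)
  F[5-6] = -1190.5232 N (compression)
  Rx@0 = +929.4200 N
  Ry@0 = +2470.6065 N
  Ry@6 = +1142.9835 N

333.068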